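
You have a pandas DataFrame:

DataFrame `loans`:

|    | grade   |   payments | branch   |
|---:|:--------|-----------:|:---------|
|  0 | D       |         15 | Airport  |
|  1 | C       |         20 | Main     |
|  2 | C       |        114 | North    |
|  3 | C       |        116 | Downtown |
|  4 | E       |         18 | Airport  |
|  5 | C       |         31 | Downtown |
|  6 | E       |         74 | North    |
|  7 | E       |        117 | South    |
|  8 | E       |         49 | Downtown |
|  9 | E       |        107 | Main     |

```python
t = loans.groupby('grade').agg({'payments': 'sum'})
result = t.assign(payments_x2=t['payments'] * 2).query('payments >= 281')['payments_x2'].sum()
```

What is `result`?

1292

group by grade, sum of payments:
       payments
grade          
C           281
D            15
E           365
add column payments_x2 = t['payments'] * 2:
       payments  payments_x2
grade                       
C           281          562
D            15           30
E           365          730
filter rows where payments >= 281:
       payments  payments_x2
grade                       
C           281          562
E           365          730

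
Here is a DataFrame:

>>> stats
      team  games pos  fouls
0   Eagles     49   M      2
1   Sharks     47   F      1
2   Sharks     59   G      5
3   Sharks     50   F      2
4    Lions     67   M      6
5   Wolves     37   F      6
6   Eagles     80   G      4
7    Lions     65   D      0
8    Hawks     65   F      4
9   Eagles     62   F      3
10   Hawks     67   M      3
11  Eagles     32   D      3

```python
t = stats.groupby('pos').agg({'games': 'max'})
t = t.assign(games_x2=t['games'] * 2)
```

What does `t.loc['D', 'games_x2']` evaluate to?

130

group by pos, max of games:
     games
pos       
D       65
F       65
G       80
M       67
add column games_x2 = t['games'] * 2:
     games  games_x2
pos                 
D       65       130
F       65       130
G       80       160
M       67       134
So loc['D', 'games_x2'] = 130.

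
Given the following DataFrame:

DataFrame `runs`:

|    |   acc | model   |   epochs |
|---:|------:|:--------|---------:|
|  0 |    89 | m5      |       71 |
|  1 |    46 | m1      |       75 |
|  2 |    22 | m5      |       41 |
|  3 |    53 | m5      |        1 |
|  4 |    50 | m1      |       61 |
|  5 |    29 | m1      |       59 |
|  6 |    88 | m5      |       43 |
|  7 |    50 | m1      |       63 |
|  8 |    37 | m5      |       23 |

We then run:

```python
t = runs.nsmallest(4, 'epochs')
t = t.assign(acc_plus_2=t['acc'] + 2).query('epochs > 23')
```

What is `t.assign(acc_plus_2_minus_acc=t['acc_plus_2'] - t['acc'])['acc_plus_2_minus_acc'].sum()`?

4

take 4 rows with smallest epochs:
   acc model  epochs
3   53    m5       1
8   37    m5      23
2   22    m5      41
6   88    m5      43
add column acc_plus_2 = t['acc'] + 2:
   acc model  epochs  acc_plus_2
3   53    m5       1          55
8   37    m5      23          39
2   22    m5      41          24
6   88    m5      43          90
filter rows where epochs > 23:
   acc model  epochs  acc_plus_2
2   22    m5      41          24
6   88    m5      43          90
add column acc_plus_2_minus_acc = t['acc_plus_2'] - t['acc']:
   acc model  epochs  acc_plus_2  acc_plus_2_minus_acc
2   22    m5      41          24                     2
6   88    m5      43          90                     2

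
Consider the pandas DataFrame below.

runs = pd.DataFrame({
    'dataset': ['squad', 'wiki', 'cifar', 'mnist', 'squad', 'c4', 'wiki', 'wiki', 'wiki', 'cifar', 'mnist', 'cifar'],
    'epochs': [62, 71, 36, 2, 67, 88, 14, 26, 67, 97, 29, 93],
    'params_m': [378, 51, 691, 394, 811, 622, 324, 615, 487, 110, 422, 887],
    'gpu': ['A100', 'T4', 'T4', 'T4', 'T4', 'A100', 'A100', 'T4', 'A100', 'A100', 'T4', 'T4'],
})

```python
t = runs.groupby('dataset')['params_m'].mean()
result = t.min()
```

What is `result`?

369.25

group by dataset, mean of params_m:
dataset
c4       622.000000
cifar    562.666667
mnist    408.000000
squad    594.500000
wiki     369.250000
Name: params_m, dtype: float64
Finally, min of the resulting series = 369.25.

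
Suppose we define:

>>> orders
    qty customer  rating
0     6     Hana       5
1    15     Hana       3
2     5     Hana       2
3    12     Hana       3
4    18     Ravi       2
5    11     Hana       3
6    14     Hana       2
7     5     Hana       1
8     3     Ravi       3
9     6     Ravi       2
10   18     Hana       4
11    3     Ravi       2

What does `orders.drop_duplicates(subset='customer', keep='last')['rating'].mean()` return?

drop duplicate customer (keep=last):
    qty customer  rating
10   18     Hana       4
11    3     Ravi       2
Finally, mean of column 'rating' = 3.0.

3.0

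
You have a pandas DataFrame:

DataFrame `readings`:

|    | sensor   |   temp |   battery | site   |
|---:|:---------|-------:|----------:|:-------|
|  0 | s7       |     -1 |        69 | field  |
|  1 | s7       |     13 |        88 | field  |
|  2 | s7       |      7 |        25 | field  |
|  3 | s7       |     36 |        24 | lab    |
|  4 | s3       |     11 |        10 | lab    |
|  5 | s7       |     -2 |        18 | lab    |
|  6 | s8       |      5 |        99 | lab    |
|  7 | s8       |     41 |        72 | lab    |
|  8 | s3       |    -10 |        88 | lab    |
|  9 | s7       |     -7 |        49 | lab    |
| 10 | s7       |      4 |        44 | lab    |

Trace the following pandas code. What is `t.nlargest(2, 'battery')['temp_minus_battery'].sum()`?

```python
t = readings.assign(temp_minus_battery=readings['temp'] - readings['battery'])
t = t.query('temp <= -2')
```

add column temp_minus_battery = readings['temp'] - readings['battery']:
   sensor  temp  battery   site  temp_minus_battery
0      s7    -1       69  field                 -70
1      s7    13       88  field                 -75
2      s7     7       25  field                 -18
3      s7    36       24    lab                  12
4      s3    11       10    lab                   1
5      s7    -2       18    lab                 -20
6      s8     5       99    lab                 -94
7      s8    41       72    lab                 -31
8      s3   -10       88    lab                 -98
9      s7    -7       49    lab                 -56
10     s7     4       44    lab                 -40
filter rows where temp <= -2:
  sensor  temp  battery site  temp_minus_battery
5     s7    -2       18  lab                 -20
8     s3   -10       88  lab                 -98
9     s7    -7       49  lab                 -56
take 2 rows with largest battery:
  sensor  temp  battery site  temp_minus_battery
8     s3   -10       88  lab                 -98
9     s7    -7       49  lab                 -56

-154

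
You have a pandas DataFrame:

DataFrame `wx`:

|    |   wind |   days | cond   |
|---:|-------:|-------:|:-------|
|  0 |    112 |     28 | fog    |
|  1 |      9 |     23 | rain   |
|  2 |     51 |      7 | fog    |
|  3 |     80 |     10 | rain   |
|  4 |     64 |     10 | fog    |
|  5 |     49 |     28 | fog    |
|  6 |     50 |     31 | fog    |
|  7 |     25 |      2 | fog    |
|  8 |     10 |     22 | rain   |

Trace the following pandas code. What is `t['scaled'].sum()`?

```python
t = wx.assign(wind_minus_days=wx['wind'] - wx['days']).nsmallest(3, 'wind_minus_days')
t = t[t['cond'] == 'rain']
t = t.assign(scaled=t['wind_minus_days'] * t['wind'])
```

-246

add column wind_minus_days = wx['wind'] - wx['days']:
   wind  days  cond  wind_minus_days
0   112    28   fog               84
1     9    23  rain              -14
2    51     7   fog               44
3    80    10  rain               70
4    64    10   fog               54
5    49    28   fog               21
6    50    31   fog               19
7    25     2   fog               23
8    10    22  rain              -12
take 3 rows with smallest wind_minus_days:
   wind  days  cond  wind_minus_days
1     9    23  rain              -14
8    10    22  rain              -12
6    50    31   fog               19
filter rows where cond == 'rain':
   wind  days  cond  wind_minus_days
1     9    23  rain              -14
8    10    22  rain              -12
add column scaled = t['wind_minus_days'] * t['wind']:
   wind  days  cond  wind_minus_days  scaled
1     9    23  rain              -14    -126
8    10    22  rain              -12    -120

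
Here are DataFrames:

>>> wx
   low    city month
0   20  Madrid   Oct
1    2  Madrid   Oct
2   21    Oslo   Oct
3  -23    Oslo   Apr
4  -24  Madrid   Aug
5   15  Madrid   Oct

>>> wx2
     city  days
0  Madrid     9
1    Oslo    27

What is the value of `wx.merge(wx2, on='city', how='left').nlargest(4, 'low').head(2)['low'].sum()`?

merge on 'city' (how='left') → 6 rows:
   low    city month  days
0   20  Madrid   Oct     9
1    2  Madrid   Oct     9
2   21    Oslo   Oct    27
3  -23    Oslo   Apr    27
4  -24  Madrid   Aug     9
5   15  Madrid   Oct     9
take 4 rows with largest low:
   low    city month  days
2   21    Oslo   Oct    27
0   20  Madrid   Oct     9
5   15  Madrid   Oct     9
1    2  Madrid   Oct     9
take first 2 rows:
   low    city month  days
2   21    Oslo   Oct    27
0   20  Madrid   Oct     9
Finally, sum of column 'low' = 41.

41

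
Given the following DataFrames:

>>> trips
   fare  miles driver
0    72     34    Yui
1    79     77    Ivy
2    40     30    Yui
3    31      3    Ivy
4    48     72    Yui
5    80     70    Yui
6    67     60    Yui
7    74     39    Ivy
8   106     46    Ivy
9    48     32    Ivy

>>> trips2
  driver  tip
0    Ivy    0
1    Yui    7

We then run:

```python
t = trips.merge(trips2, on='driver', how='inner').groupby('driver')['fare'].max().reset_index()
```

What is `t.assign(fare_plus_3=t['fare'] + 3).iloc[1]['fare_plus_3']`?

83

merge on 'driver' (how='inner') → 10 rows:
   fare  miles driver  tip
0    72     34    Yui    7
1    79     77    Ivy    0
2    40     30    Yui    7
3    31      3    Ivy    0
4    48     72    Yui    7
5    80     70    Yui    7
6    67     60    Yui    7
7    74     39    Ivy    0
8   106     46    Ivy    0
9    48     32    Ivy    0
group by driver, max of fare:
driver
Ivy    106
Yui     80
Name: fare, dtype: int64
reset_index():
  driver  fare
0    Ivy   106
1    Yui    80
add column fare_plus_3 = t['fare'] + 3:
  driver  fare  fare_plus_3
0    Ivy   106          109
1    Yui    80           83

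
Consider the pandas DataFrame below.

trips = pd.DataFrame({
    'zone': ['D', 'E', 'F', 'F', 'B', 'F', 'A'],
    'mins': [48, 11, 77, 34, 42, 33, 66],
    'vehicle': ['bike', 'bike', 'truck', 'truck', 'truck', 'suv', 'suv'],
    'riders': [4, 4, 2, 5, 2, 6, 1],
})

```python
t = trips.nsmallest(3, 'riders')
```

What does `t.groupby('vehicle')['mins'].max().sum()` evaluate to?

take 3 rows with smallest riders:
  zone  mins vehicle  riders
6    A    66     suv       1
2    F    77   truck       2
4    B    42   truck       2
group by vehicle, max of mins:
vehicle
suv      66
truck    77
Name: mins, dtype: int64

143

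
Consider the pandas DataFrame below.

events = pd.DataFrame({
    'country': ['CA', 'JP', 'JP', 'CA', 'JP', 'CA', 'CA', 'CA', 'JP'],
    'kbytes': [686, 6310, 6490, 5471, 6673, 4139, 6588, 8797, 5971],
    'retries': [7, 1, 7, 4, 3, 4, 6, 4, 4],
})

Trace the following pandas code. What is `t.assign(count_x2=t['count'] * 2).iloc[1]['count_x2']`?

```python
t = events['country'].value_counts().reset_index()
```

value_counts of country:
country
CA    5
JP    4
Name: count, dtype: int64
reset_index():
  country  count
0      CA      5
1      JP      4
add column count_x2 = t['count'] * 2:
  country  count  count_x2
0      CA      5        10
1      JP      4         8
The value at position 1, column 'count_x2' is 8.

8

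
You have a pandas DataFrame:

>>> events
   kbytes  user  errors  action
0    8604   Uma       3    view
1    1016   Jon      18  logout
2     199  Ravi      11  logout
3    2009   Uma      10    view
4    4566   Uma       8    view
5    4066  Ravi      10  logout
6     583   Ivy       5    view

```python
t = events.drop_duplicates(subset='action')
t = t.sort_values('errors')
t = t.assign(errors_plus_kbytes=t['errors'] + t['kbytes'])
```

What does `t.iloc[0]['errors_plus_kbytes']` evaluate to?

8607

drop duplicate action (keep=first):
   kbytes user  errors  action
0    8604  Uma       3    view
1    1016  Jon      18  logout
sort by errors:
   kbytes user  errors  action
0    8604  Uma       3    view
1    1016  Jon      18  logout
add column errors_plus_kbytes = t['errors'] + t['kbytes']:
   kbytes user  errors  action  errors_plus_kbytes
0    8604  Uma       3    view                8607
1    1016  Jon      18  logout                1034
value at position 0, column 'errors_plus_kbytes' → 8607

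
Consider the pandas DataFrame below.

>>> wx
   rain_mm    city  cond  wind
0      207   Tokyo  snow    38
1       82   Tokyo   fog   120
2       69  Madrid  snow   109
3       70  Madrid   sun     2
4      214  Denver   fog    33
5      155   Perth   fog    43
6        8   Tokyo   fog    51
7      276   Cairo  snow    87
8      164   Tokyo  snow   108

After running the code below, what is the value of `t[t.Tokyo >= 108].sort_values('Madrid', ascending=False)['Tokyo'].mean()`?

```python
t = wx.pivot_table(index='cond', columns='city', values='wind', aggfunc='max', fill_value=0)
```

pivot: rows=cond, cols=city, max(wind):
city  Cairo  Denver  Madrid  Perth  Tokyo
cond                                     
fog       0      33       0     43    120
snow     87       0     109      0    108
sun       0       0       2      0      0
filter rows where Tokyo >= 108:
city  Cairo  Denver  Madrid  Perth  Tokyo
cond                                     
fog       0      33       0     43    120
snow     87       0     109      0    108
sort by Madrid descending:
city  Cairo  Denver  Madrid  Perth  Tokyo
cond                                     
snow     87       0     109      0    108
fog       0      33       0     43    120
Taking the mean of column 'Tokyo' gives 114.0.

114.0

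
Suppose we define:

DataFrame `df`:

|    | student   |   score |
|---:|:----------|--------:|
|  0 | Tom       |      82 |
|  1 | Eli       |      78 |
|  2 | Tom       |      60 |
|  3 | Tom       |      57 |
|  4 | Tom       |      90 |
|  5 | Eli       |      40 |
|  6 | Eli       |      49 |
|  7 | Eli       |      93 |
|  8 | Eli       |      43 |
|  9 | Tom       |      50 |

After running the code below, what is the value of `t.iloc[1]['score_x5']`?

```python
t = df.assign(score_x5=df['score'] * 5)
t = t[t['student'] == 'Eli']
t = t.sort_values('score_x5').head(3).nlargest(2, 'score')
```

215

add column score_x5 = df['score'] * 5:
  student  score  score_x5
0     Tom     82       410
1     Eli     78       390
2     Tom     60       300
3     Tom     57       285
4     Tom     90       450
5     Eli     40       200
6     Eli     49       245
7     Eli     93       465
8     Eli     43       215
9     Tom     50       250
filter rows where student == 'Eli':
  student  score  score_x5
1     Eli     78       390
5     Eli     40       200
6     Eli     49       245
7     Eli     93       465
8     Eli     43       215
sort by score_x5:
  student  score  score_x5
5     Eli     40       200
8     Eli     43       215
6     Eli     49       245
1     Eli     78       390
7     Eli     93       465
take first 3 rows:
  student  score  score_x5
5     Eli     40       200
8     Eli     43       215
6     Eli     49       245
take 2 rows with largest score:
  student  score  score_x5
6     Eli     49       245
8     Eli     43       215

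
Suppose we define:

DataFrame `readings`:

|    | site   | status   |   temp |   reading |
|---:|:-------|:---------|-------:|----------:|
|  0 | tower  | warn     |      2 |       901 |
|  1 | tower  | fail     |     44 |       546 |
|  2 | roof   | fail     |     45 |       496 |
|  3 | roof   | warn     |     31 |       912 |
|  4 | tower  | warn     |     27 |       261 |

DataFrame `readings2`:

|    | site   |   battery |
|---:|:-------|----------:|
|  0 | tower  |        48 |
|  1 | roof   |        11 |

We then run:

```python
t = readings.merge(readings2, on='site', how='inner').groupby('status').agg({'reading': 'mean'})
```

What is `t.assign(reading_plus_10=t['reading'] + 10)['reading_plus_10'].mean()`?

merge on 'site' (how='inner') → 5 rows:
    site status  temp  reading  battery
0  tower   warn     2      901       48
1  tower   fail    44      546       48
2   roof   fail    45      496       11
3   roof   warn    31      912       11
4  tower   warn    27      261       48
group by status, mean of reading:
           reading
status            
fail    521.000000
warn    691.333333
add column reading_plus_10 = t['reading'] + 10:
           reading  reading_plus_10
status                             
fail    521.000000       531.000000
warn    691.333333       701.333333
Hence 616.166666667.

616.166666667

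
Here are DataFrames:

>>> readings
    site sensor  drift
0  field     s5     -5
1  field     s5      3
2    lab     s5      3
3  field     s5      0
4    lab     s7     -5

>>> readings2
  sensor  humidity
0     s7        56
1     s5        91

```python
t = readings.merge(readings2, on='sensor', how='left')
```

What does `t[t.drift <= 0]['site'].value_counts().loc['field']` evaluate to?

merge on 'sensor' (how='left') → 5 rows:
    site sensor  drift  humidity
0  field     s5     -5        91
1  field     s5      3        91
2    lab     s5      3        91
3  field     s5      0        91
4    lab     s7     -5        56
filter rows where drift <= 0:
    site sensor  drift  humidity
0  field     s5     -5        91
3  field     s5      0        91
4    lab     s7     -5        56
value_counts of site:
site
field    2
lab      1
Name: count, dtype: int64

2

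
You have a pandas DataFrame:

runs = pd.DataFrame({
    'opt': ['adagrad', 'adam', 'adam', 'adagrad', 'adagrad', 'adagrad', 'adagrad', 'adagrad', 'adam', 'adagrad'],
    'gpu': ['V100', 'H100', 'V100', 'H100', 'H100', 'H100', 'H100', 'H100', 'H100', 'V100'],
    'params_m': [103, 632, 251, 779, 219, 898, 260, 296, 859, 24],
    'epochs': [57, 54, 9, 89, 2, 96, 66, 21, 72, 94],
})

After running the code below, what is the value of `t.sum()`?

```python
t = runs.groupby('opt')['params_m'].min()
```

group by opt, min of params_m:
opt
adagrad     24
adam       251
Name: params_m, dtype: int64
Taking the sum of the resulting series gives 275.

275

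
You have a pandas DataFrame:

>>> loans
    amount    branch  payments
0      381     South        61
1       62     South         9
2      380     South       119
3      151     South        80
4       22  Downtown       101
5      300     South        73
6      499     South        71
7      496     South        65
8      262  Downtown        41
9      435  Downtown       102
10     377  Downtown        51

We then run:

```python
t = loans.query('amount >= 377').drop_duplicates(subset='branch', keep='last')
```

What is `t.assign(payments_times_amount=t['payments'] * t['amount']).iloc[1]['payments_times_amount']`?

19227

filter rows where amount >= 377:
    amount    branch  payments
0      381     South        61
2      380     South       119
6      499     South        71
7      496     South        65
9      435  Downtown       102
10     377  Downtown        51
drop duplicate branch (keep=last):
    amount    branch  payments
7      496     South        65
10     377  Downtown        51
add column payments_times_amount = t['payments'] * t['amount']:
    amount    branch  payments  payments_times_amount
7      496     South        65                  32240
10     377  Downtown        51                  19227
value at position 1, column 'payments_times_amount' → 19227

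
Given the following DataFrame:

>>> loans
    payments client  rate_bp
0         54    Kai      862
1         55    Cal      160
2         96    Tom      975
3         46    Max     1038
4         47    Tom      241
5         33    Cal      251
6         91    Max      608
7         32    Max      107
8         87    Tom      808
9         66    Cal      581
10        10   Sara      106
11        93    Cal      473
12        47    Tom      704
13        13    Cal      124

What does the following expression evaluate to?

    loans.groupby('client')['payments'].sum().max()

group by client, sum of payments:
client
Cal     260
Kai      54
Max     169
Sara     10
Tom     277
Name: payments, dtype: int64
The max of the resulting series is 277.

277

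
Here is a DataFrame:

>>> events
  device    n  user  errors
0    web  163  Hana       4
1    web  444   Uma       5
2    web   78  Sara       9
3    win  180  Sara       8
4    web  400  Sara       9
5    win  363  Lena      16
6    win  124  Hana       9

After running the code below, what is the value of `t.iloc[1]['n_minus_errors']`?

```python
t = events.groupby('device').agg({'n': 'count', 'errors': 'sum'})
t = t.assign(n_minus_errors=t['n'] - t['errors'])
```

-30

group by device: count(n), sum(errors):
        n  errors
device           
web     4      27
win     3      33
add column n_minus_errors = t['n'] - t['errors']:
        n  errors  n_minus_errors
device                           
web     4      27             -23
win     3      33             -30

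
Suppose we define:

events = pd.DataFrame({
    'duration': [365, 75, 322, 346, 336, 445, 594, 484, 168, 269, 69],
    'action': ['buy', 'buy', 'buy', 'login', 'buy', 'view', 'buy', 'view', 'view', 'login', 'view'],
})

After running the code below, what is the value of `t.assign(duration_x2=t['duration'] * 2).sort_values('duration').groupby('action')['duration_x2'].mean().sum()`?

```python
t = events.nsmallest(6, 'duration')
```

1263.66666667

take 6 rows with smallest duration:
    duration action
10        69   view
1         75    buy
8        168   view
9        269  login
2        322    buy
4        336    buy
add column duration_x2 = t['duration'] * 2:
    duration action  duration_x2
10        69   view          138
1         75    buy          150
8        168   view          336
9        269  login          538
2        322    buy          644
4        336    buy          672
sort by duration:
    duration action  duration_x2
10        69   view          138
1         75    buy          150
8        168   view          336
9        269  login          538
2        322    buy          644
4        336    buy          672
group by action, mean of duration_x2:
action
buy      488.666667
login    538.000000
view     237.000000
Name: duration_x2, dtype: float64
Taking the sum of the resulting series gives 1263.66666667.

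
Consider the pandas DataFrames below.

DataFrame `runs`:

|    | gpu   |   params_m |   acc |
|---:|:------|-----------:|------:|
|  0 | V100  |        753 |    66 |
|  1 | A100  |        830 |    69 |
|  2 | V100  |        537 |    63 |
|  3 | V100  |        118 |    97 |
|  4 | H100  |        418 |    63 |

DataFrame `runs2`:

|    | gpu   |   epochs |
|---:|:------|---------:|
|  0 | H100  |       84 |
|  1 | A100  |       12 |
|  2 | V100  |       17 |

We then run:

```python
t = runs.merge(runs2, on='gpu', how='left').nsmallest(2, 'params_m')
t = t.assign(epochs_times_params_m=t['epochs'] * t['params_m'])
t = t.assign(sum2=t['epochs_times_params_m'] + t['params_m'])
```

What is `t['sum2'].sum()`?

merge on 'gpu' (how='left') → 5 rows:
    gpu  params_m  acc  epochs
0  V100       753   66      17
1  A100       830   69      12
2  V100       537   63      17
3  V100       118   97      17
4  H100       418   63      84
take 2 rows with smallest params_m:
    gpu  params_m  acc  epochs
3  V100       118   97      17
4  H100       418   63      84
add column epochs_times_params_m = t['epochs'] * t['params_m']:
    gpu  params_m  acc  epochs  epochs_times_params_m
3  V100       118   97      17                   2006
4  H100       418   63      84                  35112
add column sum2 = t['epochs_times_params_m'] + t['params_m']:
    gpu  params_m  acc  epochs  epochs_times_params_m   sum2
3  V100       118   97      17                   2006   2124
4  H100       418   63      84                  35112  35530

37654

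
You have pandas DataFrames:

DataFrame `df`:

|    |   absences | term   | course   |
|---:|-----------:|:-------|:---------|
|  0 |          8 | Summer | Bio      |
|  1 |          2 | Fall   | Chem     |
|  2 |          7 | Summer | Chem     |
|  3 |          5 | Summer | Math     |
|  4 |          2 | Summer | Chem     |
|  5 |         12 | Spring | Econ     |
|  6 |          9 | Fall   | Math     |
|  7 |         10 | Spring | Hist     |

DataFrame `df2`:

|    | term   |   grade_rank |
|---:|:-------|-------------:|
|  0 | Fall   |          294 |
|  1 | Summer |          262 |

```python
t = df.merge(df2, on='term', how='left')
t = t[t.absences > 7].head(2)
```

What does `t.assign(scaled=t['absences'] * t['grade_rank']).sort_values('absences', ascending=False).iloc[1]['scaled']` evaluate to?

merge on 'term' (how='left') → 8 rows:
   absences    term course  grade_rank
0         8  Summer    Bio       262.0
1         2    Fall   Chem       294.0
2         7  Summer   Chem       262.0
3         5  Summer   Math       262.0
4         2  Summer   Chem       262.0
5        12  Spring   Econ         NaN
6         9    Fall   Math       294.0
7        10  Spring   Hist         NaN
filter rows where absences > 7:
   absences    term course  grade_rank
0         8  Summer    Bio       262.0
5        12  Spring   Econ         NaN
6         9    Fall   Math       294.0
7        10  Spring   Hist         NaN
take first 2 rows:
   absences    term course  grade_rank
0         8  Summer    Bio       262.0
5        12  Spring   Econ         NaN
add column scaled = t['absences'] * t['grade_rank']:
   absences    term course  grade_rank  scaled
0         8  Summer    Bio       262.0  2096.0
5        12  Spring   Econ         NaN     NaN
sort by absences descending:
   absences    term course  grade_rank  scaled
5        12  Spring   Econ         NaN     NaN
0         8  Summer    Bio       262.0  2096.0
Taking the value at position 1, column 'scaled' gives 2096.0.

2096.0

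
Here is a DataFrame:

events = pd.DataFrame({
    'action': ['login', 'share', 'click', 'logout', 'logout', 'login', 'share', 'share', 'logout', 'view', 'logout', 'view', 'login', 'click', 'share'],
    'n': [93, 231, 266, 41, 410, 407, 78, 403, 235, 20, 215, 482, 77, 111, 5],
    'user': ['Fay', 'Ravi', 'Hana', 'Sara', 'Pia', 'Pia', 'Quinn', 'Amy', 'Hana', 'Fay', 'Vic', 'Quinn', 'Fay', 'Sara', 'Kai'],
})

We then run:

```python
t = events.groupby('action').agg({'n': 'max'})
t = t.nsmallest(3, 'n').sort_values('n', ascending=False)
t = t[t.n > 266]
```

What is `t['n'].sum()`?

group by action, max of n:
          n
action     
click   266
login   407
logout  410
share   403
view    482
take 3 rows with smallest n:
          n
action     
click   266
share   403
login   407
sort by n descending:
          n
action     
login   407
share   403
click   266
filter rows where n > 266:
          n
action     
login   407
share   403

810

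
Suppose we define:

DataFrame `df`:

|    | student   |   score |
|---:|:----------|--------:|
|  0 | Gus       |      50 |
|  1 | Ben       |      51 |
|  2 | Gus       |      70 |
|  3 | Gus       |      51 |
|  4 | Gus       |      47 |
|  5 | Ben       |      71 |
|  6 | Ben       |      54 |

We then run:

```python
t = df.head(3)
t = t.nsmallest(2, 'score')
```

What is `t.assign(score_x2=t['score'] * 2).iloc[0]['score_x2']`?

100

take first 3 rows:
  student  score
0     Gus     50
1     Ben     51
2     Gus     70
take 2 rows with smallest score:
  student  score
0     Gus     50
1     Ben     51
add column score_x2 = t['score'] * 2:
  student  score  score_x2
0     Gus     50       100
1     Ben     51       102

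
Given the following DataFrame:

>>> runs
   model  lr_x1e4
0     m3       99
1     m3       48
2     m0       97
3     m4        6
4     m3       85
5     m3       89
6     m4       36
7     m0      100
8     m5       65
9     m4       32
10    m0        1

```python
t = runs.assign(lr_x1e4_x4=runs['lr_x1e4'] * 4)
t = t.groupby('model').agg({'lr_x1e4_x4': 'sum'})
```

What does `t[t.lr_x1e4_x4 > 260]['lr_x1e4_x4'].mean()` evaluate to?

790.666666667

add column lr_x1e4_x4 = runs['lr_x1e4'] * 4:
   model  lr_x1e4  lr_x1e4_x4
0     m3       99         396
1     m3       48         192
2     m0       97         388
3     m4        6          24
4     m3       85         340
5     m3       89         356
6     m4       36         144
7     m0      100         400
8     m5       65         260
9     m4       32         128
10    m0        1           4
group by model, sum of lr_x1e4_x4:
       lr_x1e4_x4
model            
m0            792
m3           1284
m4            296
m5            260
filter rows where lr_x1e4_x4 > 260:
       lr_x1e4_x4
model            
m0            792
m3           1284
m4            296
Reading off the mean of column 'lr_x1e4_x4', we get 790.666666667.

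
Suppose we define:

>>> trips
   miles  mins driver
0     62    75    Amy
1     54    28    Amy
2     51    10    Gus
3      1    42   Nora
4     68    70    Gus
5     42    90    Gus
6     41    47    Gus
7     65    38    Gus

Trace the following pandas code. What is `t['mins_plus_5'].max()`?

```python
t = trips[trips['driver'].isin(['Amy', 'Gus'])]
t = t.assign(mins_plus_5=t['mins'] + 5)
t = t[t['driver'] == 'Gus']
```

95

filter rows where driver in ['Amy', 'Gus']:
   miles  mins driver
0     62    75    Amy
1     54    28    Amy
2     51    10    Gus
4     68    70    Gus
5     42    90    Gus
6     41    47    Gus
7     65    38    Gus
add column mins_plus_5 = t['mins'] + 5:
   miles  mins driver  mins_plus_5
0     62    75    Amy           80
1     54    28    Amy           33
2     51    10    Gus           15
4     68    70    Gus           75
5     42    90    Gus           95
6     41    47    Gus           52
7     65    38    Gus           43
filter rows where driver == 'Gus':
   miles  mins driver  mins_plus_5
2     51    10    Gus           15
4     68    70    Gus           75
5     42    90    Gus           95
6     41    47    Gus           52
7     65    38    Gus           43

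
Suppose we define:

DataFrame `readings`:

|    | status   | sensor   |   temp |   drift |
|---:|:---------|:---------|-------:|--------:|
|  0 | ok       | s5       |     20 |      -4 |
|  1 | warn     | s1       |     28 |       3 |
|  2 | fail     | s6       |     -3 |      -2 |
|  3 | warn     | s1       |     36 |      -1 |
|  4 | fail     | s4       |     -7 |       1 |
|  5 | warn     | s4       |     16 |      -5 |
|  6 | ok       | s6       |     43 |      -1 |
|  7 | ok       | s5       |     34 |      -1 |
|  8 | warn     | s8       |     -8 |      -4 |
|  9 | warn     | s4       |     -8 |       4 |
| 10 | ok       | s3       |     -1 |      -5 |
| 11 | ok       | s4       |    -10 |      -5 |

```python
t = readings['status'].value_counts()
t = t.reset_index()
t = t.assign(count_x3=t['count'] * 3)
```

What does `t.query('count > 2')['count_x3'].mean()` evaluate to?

15.0

value_counts of status:
status
ok      5
warn    5
fail    2
Name: count, dtype: int64
reset_index():
  status  count
0     ok      5
1   warn      5
2   fail      2
add column count_x3 = t['count'] * 3:
  status  count  count_x3
0     ok      5        15
1   warn      5        15
2   fail      2         6
filter rows where count > 2:
  status  count  count_x3
0     ok      5        15
1   warn      5        15
Reading off the mean of column 'count_x3', we get 15.0.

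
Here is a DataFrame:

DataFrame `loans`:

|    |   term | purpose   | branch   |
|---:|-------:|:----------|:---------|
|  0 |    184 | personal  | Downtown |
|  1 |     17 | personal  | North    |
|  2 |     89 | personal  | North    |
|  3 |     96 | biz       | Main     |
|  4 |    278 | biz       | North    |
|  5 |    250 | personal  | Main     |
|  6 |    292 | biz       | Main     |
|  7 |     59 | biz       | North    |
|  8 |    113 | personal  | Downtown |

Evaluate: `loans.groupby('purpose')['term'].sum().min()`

group by purpose, sum of term:
purpose
biz         725
personal    653
Name: term, dtype: int64

653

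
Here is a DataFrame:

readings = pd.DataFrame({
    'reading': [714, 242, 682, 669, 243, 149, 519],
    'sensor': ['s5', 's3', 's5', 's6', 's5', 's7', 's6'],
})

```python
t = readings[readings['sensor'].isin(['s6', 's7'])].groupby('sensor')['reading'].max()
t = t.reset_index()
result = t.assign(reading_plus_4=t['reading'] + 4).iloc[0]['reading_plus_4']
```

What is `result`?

673

filter rows where sensor in ['s6', 's7']:
   reading sensor
3      669     s6
5      149     s7
6      519     s6
group by sensor, max of reading:
sensor
s6    669
s7    149
Name: reading, dtype: int64
reset_index():
  sensor  reading
0     s6      669
1     s7      149
add column reading_plus_4 = t['reading'] + 4:
  sensor  reading  reading_plus_4
0     s6      669             673
1     s7      149             153
Reading off the value at position 0, column 'reading_plus_4', we get 673.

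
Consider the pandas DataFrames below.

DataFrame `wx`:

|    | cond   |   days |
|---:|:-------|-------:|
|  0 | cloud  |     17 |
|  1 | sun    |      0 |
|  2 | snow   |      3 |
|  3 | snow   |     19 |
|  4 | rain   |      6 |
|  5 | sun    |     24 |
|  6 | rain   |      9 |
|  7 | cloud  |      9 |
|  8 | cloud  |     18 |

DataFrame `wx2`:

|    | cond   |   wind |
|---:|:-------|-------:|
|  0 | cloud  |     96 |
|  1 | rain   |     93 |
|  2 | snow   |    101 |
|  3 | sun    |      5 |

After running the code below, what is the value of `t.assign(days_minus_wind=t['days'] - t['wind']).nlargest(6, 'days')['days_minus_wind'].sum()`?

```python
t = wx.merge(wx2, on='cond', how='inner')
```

-391

merge on 'cond' (how='inner') → 9 rows:
    cond  days  wind
0  cloud    17    96
1    sun     0     5
2   snow     3   101
3   snow    19   101
4   rain     6    93
5    sun    24     5
6   rain     9    93
7  cloud     9    96
8  cloud    18    96
add column days_minus_wind = t['days'] - t['wind']:
    cond  days  wind  days_minus_wind
0  cloud    17    96              -79
1    sun     0     5               -5
2   snow     3   101              -98
3   snow    19   101              -82
4   rain     6    93              -87
5    sun    24     5               19
6   rain     9    93              -84
7  cloud     9    96              -87
8  cloud    18    96              -78
take 6 rows with largest days:
    cond  days  wind  days_minus_wind
5    sun    24     5               19
3   snow    19   101              -82
8  cloud    18    96              -78
0  cloud    17    96              -79
6   rain     9    93              -84
7  cloud     9    96              -87
sum of column 'days_minus_wind' → -391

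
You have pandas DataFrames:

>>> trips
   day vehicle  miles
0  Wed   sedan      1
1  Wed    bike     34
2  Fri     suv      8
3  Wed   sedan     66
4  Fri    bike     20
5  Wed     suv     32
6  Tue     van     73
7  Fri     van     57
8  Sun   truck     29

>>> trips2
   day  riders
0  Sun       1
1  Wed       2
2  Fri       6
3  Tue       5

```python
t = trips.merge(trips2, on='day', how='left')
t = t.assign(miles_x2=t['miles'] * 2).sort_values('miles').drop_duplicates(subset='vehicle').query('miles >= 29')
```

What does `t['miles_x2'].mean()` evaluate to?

merge on 'day' (how='left') → 9 rows:
   day vehicle  miles  riders
0  Wed   sedan      1       2
1  Wed    bike     34       2
2  Fri     suv      8       6
3  Wed   sedan     66       2
4  Fri    bike     20       6
5  Wed     suv     32       2
6  Tue     van     73       5
7  Fri     van     57       6
8  Sun   truck     29       1
add column miles_x2 = t['miles'] * 2:
   day vehicle  miles  riders  miles_x2
0  Wed   sedan      1       2         2
1  Wed    bike     34       2        68
2  Fri     suv      8       6        16
3  Wed   sedan     66       2       132
4  Fri    bike     20       6        40
5  Wed     suv     32       2        64
6  Tue     van     73       5       146
7  Fri     van     57       6       114
8  Sun   truck     29       1        58
sort by miles:
   day vehicle  miles  riders  miles_x2
0  Wed   sedan      1       2         2
2  Fri     suv      8       6        16
4  Fri    bike     20       6        40
8  Sun   truck     29       1        58
5  Wed     suv     32       2        64
1  Wed    bike     34       2        68
7  Fri     van     57       6       114
3  Wed   sedan     66       2       132
6  Tue     van     73       5       146
drop duplicate vehicle (keep=first):
   day vehicle  miles  riders  miles_x2
0  Wed   sedan      1       2         2
2  Fri     suv      8       6        16
4  Fri    bike     20       6        40
8  Sun   truck     29       1        58
7  Fri     van     57       6       114
filter rows where miles >= 29:
   day vehicle  miles  riders  miles_x2
8  Sun   truck     29       1        58
7  Fri     van     57       6       114

86.0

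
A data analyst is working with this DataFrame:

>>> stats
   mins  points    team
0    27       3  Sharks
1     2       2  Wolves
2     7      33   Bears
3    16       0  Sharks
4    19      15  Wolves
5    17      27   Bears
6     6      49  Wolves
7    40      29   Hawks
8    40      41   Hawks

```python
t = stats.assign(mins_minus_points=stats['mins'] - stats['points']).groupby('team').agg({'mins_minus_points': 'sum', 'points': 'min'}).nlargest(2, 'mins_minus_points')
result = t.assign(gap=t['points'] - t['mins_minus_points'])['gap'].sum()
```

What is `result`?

add column mins_minus_points = stats['mins'] - stats['points']:
   mins  points    team  mins_minus_points
0    27       3  Sharks                 24
1     2       2  Wolves                  0
2     7      33   Bears                -26
3    16       0  Sharks                 16
4    19      15  Wolves                  4
5    17      27   Bears                -10
6     6      49  Wolves                -43
7    40      29   Hawks                 11
8    40      41   Hawks                 -1
group by team: sum(mins_minus_points), min(points):
        mins_minus_points  points
team                             
Bears                 -36      27
Hawks                  10      29
Sharks                 40       0
Wolves                -39       2
take 2 rows with largest mins_minus_points:
        mins_minus_points  points
team                             
Sharks                 40       0
Hawks                  10      29
add column gap = t['points'] - t['mins_minus_points']:
        mins_minus_points  points  gap
team                                  
Sharks                 40       0  -40
Hawks                  10      29   19
Taking the sum of column 'gap' gives -21.

-21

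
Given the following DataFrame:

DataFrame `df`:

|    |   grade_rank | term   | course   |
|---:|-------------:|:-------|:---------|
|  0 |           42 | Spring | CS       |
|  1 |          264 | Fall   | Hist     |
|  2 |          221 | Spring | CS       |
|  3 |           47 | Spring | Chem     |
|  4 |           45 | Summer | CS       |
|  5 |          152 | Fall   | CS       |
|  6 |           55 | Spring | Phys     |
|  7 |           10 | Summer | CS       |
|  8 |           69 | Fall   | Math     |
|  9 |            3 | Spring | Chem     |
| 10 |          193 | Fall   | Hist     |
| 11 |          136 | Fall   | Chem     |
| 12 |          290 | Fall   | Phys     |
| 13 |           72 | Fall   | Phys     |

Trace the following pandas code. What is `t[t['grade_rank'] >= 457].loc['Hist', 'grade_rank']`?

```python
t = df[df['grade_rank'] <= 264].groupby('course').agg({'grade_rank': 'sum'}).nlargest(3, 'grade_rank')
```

filter rows where grade_rank <= 264:
    grade_rank    term course
0           42  Spring     CS
1          264    Fall   Hist
2          221  Spring     CS
3           47  Spring   Chem
4           45  Summer     CS
5          152    Fall     CS
6           55  Spring   Phys
7           10  Summer     CS
8           69    Fall   Math
9            3  Spring   Chem
10         193    Fall   Hist
11         136    Fall   Chem
13          72    Fall   Phys
group by course, sum of grade_rank:
        grade_rank
course            
CS             470
Chem           186
Hist           457
Math            69
Phys           127
take 3 rows with largest grade_rank:
        grade_rank
course            
CS             470
Hist           457
Chem           186
filter rows where grade_rank >= 457:
        grade_rank
course            
CS             470
Hist           457

457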